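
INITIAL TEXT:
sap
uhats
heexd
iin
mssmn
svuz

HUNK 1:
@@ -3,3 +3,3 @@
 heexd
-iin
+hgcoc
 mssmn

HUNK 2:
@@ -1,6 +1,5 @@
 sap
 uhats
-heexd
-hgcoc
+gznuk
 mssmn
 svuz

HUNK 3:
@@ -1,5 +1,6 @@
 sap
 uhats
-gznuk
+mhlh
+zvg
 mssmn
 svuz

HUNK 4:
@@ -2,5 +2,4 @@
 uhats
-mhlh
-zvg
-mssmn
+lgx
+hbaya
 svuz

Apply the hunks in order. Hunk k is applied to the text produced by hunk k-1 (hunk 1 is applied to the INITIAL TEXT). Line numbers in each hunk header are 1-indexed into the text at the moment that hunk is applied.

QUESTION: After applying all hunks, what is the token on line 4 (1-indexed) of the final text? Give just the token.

Answer: hbaya

Derivation:
Hunk 1: at line 3 remove [iin] add [hgcoc] -> 6 lines: sap uhats heexd hgcoc mssmn svuz
Hunk 2: at line 1 remove [heexd,hgcoc] add [gznuk] -> 5 lines: sap uhats gznuk mssmn svuz
Hunk 3: at line 1 remove [gznuk] add [mhlh,zvg] -> 6 lines: sap uhats mhlh zvg mssmn svuz
Hunk 4: at line 2 remove [mhlh,zvg,mssmn] add [lgx,hbaya] -> 5 lines: sap uhats lgx hbaya svuz
Final line 4: hbaya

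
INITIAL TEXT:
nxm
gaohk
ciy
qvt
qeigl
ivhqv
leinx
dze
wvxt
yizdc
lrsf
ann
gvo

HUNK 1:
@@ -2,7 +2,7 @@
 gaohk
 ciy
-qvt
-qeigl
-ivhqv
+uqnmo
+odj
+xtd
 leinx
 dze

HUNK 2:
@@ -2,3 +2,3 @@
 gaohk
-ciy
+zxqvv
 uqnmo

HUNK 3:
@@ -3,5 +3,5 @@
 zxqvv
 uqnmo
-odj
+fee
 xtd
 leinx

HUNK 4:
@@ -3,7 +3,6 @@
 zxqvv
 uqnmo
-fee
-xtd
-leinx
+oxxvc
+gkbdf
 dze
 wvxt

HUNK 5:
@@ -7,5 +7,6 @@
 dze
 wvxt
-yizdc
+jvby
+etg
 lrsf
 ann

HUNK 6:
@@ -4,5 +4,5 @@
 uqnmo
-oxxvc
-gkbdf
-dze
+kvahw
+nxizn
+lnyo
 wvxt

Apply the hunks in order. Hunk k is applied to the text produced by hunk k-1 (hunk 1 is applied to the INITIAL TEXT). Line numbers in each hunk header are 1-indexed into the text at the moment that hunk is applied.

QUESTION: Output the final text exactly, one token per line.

Hunk 1: at line 2 remove [qvt,qeigl,ivhqv] add [uqnmo,odj,xtd] -> 13 lines: nxm gaohk ciy uqnmo odj xtd leinx dze wvxt yizdc lrsf ann gvo
Hunk 2: at line 2 remove [ciy] add [zxqvv] -> 13 lines: nxm gaohk zxqvv uqnmo odj xtd leinx dze wvxt yizdc lrsf ann gvo
Hunk 3: at line 3 remove [odj] add [fee] -> 13 lines: nxm gaohk zxqvv uqnmo fee xtd leinx dze wvxt yizdc lrsf ann gvo
Hunk 4: at line 3 remove [fee,xtd,leinx] add [oxxvc,gkbdf] -> 12 lines: nxm gaohk zxqvv uqnmo oxxvc gkbdf dze wvxt yizdc lrsf ann gvo
Hunk 5: at line 7 remove [yizdc] add [jvby,etg] -> 13 lines: nxm gaohk zxqvv uqnmo oxxvc gkbdf dze wvxt jvby etg lrsf ann gvo
Hunk 6: at line 4 remove [oxxvc,gkbdf,dze] add [kvahw,nxizn,lnyo] -> 13 lines: nxm gaohk zxqvv uqnmo kvahw nxizn lnyo wvxt jvby etg lrsf ann gvo

Answer: nxm
gaohk
zxqvv
uqnmo
kvahw
nxizn
lnyo
wvxt
jvby
etg
lrsf
ann
gvo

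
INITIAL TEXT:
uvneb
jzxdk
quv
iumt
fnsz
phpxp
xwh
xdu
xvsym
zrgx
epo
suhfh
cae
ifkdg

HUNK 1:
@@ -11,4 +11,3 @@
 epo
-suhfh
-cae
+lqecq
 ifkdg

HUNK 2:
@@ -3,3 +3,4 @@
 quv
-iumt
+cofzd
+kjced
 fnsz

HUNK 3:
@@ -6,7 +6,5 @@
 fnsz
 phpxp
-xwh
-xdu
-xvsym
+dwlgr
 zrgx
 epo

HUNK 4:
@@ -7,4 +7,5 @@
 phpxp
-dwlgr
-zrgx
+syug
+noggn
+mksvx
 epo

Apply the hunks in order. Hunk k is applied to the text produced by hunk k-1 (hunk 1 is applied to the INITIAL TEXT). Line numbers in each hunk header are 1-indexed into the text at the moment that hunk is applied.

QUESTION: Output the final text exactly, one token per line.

Hunk 1: at line 11 remove [suhfh,cae] add [lqecq] -> 13 lines: uvneb jzxdk quv iumt fnsz phpxp xwh xdu xvsym zrgx epo lqecq ifkdg
Hunk 2: at line 3 remove [iumt] add [cofzd,kjced] -> 14 lines: uvneb jzxdk quv cofzd kjced fnsz phpxp xwh xdu xvsym zrgx epo lqecq ifkdg
Hunk 3: at line 6 remove [xwh,xdu,xvsym] add [dwlgr] -> 12 lines: uvneb jzxdk quv cofzd kjced fnsz phpxp dwlgr zrgx epo lqecq ifkdg
Hunk 4: at line 7 remove [dwlgr,zrgx] add [syug,noggn,mksvx] -> 13 lines: uvneb jzxdk quv cofzd kjced fnsz phpxp syug noggn mksvx epo lqecq ifkdg

Answer: uvneb
jzxdk
quv
cofzd
kjced
fnsz
phpxp
syug
noggn
mksvx
epo
lqecq
ifkdg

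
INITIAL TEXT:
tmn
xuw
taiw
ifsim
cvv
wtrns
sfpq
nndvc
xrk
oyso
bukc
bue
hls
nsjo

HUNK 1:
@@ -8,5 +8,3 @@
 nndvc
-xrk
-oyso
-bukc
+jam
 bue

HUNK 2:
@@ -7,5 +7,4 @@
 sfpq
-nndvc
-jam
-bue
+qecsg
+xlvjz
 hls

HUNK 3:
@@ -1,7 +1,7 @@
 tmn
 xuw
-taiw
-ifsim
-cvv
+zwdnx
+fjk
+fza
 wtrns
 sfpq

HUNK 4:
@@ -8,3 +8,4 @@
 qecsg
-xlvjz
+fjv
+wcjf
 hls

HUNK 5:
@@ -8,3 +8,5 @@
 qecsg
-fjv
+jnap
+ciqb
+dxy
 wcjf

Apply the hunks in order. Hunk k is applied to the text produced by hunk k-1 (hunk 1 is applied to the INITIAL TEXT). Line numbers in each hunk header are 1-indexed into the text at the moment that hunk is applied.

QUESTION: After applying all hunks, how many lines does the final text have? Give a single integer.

Hunk 1: at line 8 remove [xrk,oyso,bukc] add [jam] -> 12 lines: tmn xuw taiw ifsim cvv wtrns sfpq nndvc jam bue hls nsjo
Hunk 2: at line 7 remove [nndvc,jam,bue] add [qecsg,xlvjz] -> 11 lines: tmn xuw taiw ifsim cvv wtrns sfpq qecsg xlvjz hls nsjo
Hunk 3: at line 1 remove [taiw,ifsim,cvv] add [zwdnx,fjk,fza] -> 11 lines: tmn xuw zwdnx fjk fza wtrns sfpq qecsg xlvjz hls nsjo
Hunk 4: at line 8 remove [xlvjz] add [fjv,wcjf] -> 12 lines: tmn xuw zwdnx fjk fza wtrns sfpq qecsg fjv wcjf hls nsjo
Hunk 5: at line 8 remove [fjv] add [jnap,ciqb,dxy] -> 14 lines: tmn xuw zwdnx fjk fza wtrns sfpq qecsg jnap ciqb dxy wcjf hls nsjo
Final line count: 14

Answer: 14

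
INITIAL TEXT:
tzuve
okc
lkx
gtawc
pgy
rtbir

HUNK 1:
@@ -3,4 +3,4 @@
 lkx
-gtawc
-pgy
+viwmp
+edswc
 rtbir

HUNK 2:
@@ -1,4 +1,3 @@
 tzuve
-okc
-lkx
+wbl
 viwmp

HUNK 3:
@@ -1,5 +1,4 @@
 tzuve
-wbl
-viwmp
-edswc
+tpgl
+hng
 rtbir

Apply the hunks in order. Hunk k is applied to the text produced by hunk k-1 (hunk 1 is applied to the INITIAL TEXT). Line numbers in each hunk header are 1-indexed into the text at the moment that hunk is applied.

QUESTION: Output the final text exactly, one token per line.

Answer: tzuve
tpgl
hng
rtbir

Derivation:
Hunk 1: at line 3 remove [gtawc,pgy] add [viwmp,edswc] -> 6 lines: tzuve okc lkx viwmp edswc rtbir
Hunk 2: at line 1 remove [okc,lkx] add [wbl] -> 5 lines: tzuve wbl viwmp edswc rtbir
Hunk 3: at line 1 remove [wbl,viwmp,edswc] add [tpgl,hng] -> 4 lines: tzuve tpgl hng rtbir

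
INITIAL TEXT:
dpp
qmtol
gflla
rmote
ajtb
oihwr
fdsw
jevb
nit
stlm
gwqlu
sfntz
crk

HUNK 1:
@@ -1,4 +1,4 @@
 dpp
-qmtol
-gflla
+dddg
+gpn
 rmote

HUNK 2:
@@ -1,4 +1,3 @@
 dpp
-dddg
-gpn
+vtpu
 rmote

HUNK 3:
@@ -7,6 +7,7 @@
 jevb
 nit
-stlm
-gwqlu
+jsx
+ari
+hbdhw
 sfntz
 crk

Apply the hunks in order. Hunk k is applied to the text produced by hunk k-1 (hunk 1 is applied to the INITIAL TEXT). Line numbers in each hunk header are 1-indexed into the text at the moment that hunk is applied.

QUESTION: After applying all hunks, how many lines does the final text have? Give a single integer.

Answer: 13

Derivation:
Hunk 1: at line 1 remove [qmtol,gflla] add [dddg,gpn] -> 13 lines: dpp dddg gpn rmote ajtb oihwr fdsw jevb nit stlm gwqlu sfntz crk
Hunk 2: at line 1 remove [dddg,gpn] add [vtpu] -> 12 lines: dpp vtpu rmote ajtb oihwr fdsw jevb nit stlm gwqlu sfntz crk
Hunk 3: at line 7 remove [stlm,gwqlu] add [jsx,ari,hbdhw] -> 13 lines: dpp vtpu rmote ajtb oihwr fdsw jevb nit jsx ari hbdhw sfntz crk
Final line count: 13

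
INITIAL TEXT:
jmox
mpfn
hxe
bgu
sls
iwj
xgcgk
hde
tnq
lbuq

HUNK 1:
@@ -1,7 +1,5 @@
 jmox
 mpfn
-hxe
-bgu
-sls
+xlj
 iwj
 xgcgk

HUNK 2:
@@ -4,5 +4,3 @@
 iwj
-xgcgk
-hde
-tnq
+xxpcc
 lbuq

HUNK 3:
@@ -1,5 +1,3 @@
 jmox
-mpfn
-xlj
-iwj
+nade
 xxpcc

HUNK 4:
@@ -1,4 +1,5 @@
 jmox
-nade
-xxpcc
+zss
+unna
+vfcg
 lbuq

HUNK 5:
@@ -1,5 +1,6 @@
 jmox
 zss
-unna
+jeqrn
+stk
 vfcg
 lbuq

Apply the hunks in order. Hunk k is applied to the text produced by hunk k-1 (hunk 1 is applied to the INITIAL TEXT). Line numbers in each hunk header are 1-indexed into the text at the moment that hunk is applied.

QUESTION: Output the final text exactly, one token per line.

Hunk 1: at line 1 remove [hxe,bgu,sls] add [xlj] -> 8 lines: jmox mpfn xlj iwj xgcgk hde tnq lbuq
Hunk 2: at line 4 remove [xgcgk,hde,tnq] add [xxpcc] -> 6 lines: jmox mpfn xlj iwj xxpcc lbuq
Hunk 3: at line 1 remove [mpfn,xlj,iwj] add [nade] -> 4 lines: jmox nade xxpcc lbuq
Hunk 4: at line 1 remove [nade,xxpcc] add [zss,unna,vfcg] -> 5 lines: jmox zss unna vfcg lbuq
Hunk 5: at line 1 remove [unna] add [jeqrn,stk] -> 6 lines: jmox zss jeqrn stk vfcg lbuq

Answer: jmox
zss
jeqrn
stk
vfcg
lbuq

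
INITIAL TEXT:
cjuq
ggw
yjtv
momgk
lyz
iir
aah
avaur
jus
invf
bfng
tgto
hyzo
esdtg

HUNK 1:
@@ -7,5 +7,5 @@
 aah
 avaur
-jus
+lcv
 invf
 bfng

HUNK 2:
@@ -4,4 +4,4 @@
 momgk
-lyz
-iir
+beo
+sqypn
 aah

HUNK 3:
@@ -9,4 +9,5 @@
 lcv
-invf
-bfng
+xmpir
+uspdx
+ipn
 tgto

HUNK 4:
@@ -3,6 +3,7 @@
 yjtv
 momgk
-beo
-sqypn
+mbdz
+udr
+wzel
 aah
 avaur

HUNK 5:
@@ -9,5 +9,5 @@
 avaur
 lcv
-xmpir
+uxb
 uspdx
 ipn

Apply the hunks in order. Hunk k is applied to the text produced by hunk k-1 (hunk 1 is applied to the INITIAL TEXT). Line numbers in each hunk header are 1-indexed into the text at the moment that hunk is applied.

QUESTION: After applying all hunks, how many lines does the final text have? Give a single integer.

Answer: 16

Derivation:
Hunk 1: at line 7 remove [jus] add [lcv] -> 14 lines: cjuq ggw yjtv momgk lyz iir aah avaur lcv invf bfng tgto hyzo esdtg
Hunk 2: at line 4 remove [lyz,iir] add [beo,sqypn] -> 14 lines: cjuq ggw yjtv momgk beo sqypn aah avaur lcv invf bfng tgto hyzo esdtg
Hunk 3: at line 9 remove [invf,bfng] add [xmpir,uspdx,ipn] -> 15 lines: cjuq ggw yjtv momgk beo sqypn aah avaur lcv xmpir uspdx ipn tgto hyzo esdtg
Hunk 4: at line 3 remove [beo,sqypn] add [mbdz,udr,wzel] -> 16 lines: cjuq ggw yjtv momgk mbdz udr wzel aah avaur lcv xmpir uspdx ipn tgto hyzo esdtg
Hunk 5: at line 9 remove [xmpir] add [uxb] -> 16 lines: cjuq ggw yjtv momgk mbdz udr wzel aah avaur lcv uxb uspdx ipn tgto hyzo esdtg
Final line count: 16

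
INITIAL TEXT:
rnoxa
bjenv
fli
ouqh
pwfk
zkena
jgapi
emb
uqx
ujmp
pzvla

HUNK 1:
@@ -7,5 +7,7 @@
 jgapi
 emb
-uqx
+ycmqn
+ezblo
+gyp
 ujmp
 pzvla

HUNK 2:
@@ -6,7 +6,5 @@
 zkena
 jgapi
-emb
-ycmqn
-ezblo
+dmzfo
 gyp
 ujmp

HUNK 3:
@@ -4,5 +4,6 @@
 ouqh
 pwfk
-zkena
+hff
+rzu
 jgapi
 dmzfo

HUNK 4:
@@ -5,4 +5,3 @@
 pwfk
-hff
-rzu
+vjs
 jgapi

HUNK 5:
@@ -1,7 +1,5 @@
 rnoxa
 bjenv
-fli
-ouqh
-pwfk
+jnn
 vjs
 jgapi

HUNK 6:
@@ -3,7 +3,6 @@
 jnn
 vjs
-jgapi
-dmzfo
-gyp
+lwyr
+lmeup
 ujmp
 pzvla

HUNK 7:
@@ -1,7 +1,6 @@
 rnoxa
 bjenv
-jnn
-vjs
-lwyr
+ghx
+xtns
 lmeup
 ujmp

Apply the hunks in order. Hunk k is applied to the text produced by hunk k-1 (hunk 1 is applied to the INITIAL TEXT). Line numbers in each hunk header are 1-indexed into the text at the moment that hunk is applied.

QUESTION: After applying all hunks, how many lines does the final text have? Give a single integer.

Answer: 7

Derivation:
Hunk 1: at line 7 remove [uqx] add [ycmqn,ezblo,gyp] -> 13 lines: rnoxa bjenv fli ouqh pwfk zkena jgapi emb ycmqn ezblo gyp ujmp pzvla
Hunk 2: at line 6 remove [emb,ycmqn,ezblo] add [dmzfo] -> 11 lines: rnoxa bjenv fli ouqh pwfk zkena jgapi dmzfo gyp ujmp pzvla
Hunk 3: at line 4 remove [zkena] add [hff,rzu] -> 12 lines: rnoxa bjenv fli ouqh pwfk hff rzu jgapi dmzfo gyp ujmp pzvla
Hunk 4: at line 5 remove [hff,rzu] add [vjs] -> 11 lines: rnoxa bjenv fli ouqh pwfk vjs jgapi dmzfo gyp ujmp pzvla
Hunk 5: at line 1 remove [fli,ouqh,pwfk] add [jnn] -> 9 lines: rnoxa bjenv jnn vjs jgapi dmzfo gyp ujmp pzvla
Hunk 6: at line 3 remove [jgapi,dmzfo,gyp] add [lwyr,lmeup] -> 8 lines: rnoxa bjenv jnn vjs lwyr lmeup ujmp pzvla
Hunk 7: at line 1 remove [jnn,vjs,lwyr] add [ghx,xtns] -> 7 lines: rnoxa bjenv ghx xtns lmeup ujmp pzvla
Final line count: 7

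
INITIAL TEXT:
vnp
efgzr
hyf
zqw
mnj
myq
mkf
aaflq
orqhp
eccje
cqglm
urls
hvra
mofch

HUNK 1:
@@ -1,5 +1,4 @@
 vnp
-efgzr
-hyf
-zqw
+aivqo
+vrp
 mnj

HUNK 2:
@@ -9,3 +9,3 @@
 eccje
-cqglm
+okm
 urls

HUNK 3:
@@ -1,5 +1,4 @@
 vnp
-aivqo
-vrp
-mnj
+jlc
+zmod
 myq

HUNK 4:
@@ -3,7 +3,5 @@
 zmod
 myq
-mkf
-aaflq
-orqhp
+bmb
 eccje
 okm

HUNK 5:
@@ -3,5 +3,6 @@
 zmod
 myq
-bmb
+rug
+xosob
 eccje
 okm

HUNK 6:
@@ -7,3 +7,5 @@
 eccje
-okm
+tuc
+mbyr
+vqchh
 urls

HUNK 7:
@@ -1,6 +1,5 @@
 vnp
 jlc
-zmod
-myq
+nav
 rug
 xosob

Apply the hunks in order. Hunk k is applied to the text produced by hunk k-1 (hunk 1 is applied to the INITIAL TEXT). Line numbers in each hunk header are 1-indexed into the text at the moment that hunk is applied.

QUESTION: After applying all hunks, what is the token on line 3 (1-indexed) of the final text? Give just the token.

Answer: nav

Derivation:
Hunk 1: at line 1 remove [efgzr,hyf,zqw] add [aivqo,vrp] -> 13 lines: vnp aivqo vrp mnj myq mkf aaflq orqhp eccje cqglm urls hvra mofch
Hunk 2: at line 9 remove [cqglm] add [okm] -> 13 lines: vnp aivqo vrp mnj myq mkf aaflq orqhp eccje okm urls hvra mofch
Hunk 3: at line 1 remove [aivqo,vrp,mnj] add [jlc,zmod] -> 12 lines: vnp jlc zmod myq mkf aaflq orqhp eccje okm urls hvra mofch
Hunk 4: at line 3 remove [mkf,aaflq,orqhp] add [bmb] -> 10 lines: vnp jlc zmod myq bmb eccje okm urls hvra mofch
Hunk 5: at line 3 remove [bmb] add [rug,xosob] -> 11 lines: vnp jlc zmod myq rug xosob eccje okm urls hvra mofch
Hunk 6: at line 7 remove [okm] add [tuc,mbyr,vqchh] -> 13 lines: vnp jlc zmod myq rug xosob eccje tuc mbyr vqchh urls hvra mofch
Hunk 7: at line 1 remove [zmod,myq] add [nav] -> 12 lines: vnp jlc nav rug xosob eccje tuc mbyr vqchh urls hvra mofch
Final line 3: nav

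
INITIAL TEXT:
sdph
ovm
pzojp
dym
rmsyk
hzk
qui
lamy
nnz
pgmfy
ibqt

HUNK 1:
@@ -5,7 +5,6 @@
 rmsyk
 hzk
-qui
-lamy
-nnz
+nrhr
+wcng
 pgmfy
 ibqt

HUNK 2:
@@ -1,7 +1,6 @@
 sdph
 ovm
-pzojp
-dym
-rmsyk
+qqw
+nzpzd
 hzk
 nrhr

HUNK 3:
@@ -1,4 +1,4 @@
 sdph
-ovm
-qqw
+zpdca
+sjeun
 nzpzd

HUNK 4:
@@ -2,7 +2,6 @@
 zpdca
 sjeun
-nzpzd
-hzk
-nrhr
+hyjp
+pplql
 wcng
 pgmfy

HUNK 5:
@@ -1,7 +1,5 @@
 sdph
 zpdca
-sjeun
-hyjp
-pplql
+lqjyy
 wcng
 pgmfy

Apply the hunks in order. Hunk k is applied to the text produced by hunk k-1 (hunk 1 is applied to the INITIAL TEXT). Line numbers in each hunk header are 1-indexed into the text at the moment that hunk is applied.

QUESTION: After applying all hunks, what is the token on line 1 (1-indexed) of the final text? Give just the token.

Hunk 1: at line 5 remove [qui,lamy,nnz] add [nrhr,wcng] -> 10 lines: sdph ovm pzojp dym rmsyk hzk nrhr wcng pgmfy ibqt
Hunk 2: at line 1 remove [pzojp,dym,rmsyk] add [qqw,nzpzd] -> 9 lines: sdph ovm qqw nzpzd hzk nrhr wcng pgmfy ibqt
Hunk 3: at line 1 remove [ovm,qqw] add [zpdca,sjeun] -> 9 lines: sdph zpdca sjeun nzpzd hzk nrhr wcng pgmfy ibqt
Hunk 4: at line 2 remove [nzpzd,hzk,nrhr] add [hyjp,pplql] -> 8 lines: sdph zpdca sjeun hyjp pplql wcng pgmfy ibqt
Hunk 5: at line 1 remove [sjeun,hyjp,pplql] add [lqjyy] -> 6 lines: sdph zpdca lqjyy wcng pgmfy ibqt
Final line 1: sdph

Answer: sdph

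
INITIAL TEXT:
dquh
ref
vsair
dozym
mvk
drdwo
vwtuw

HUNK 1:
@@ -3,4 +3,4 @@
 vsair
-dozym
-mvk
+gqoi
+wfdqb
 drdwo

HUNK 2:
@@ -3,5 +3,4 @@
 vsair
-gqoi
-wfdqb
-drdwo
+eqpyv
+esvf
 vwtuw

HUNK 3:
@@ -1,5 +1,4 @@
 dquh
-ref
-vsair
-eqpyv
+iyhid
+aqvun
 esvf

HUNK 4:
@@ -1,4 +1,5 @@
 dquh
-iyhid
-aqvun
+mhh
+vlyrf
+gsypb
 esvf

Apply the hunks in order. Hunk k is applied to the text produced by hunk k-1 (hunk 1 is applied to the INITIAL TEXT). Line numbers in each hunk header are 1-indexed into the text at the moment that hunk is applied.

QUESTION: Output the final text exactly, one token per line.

Hunk 1: at line 3 remove [dozym,mvk] add [gqoi,wfdqb] -> 7 lines: dquh ref vsair gqoi wfdqb drdwo vwtuw
Hunk 2: at line 3 remove [gqoi,wfdqb,drdwo] add [eqpyv,esvf] -> 6 lines: dquh ref vsair eqpyv esvf vwtuw
Hunk 3: at line 1 remove [ref,vsair,eqpyv] add [iyhid,aqvun] -> 5 lines: dquh iyhid aqvun esvf vwtuw
Hunk 4: at line 1 remove [iyhid,aqvun] add [mhh,vlyrf,gsypb] -> 6 lines: dquh mhh vlyrf gsypb esvf vwtuw

Answer: dquh
mhh
vlyrf
gsypb
esvf
vwtuw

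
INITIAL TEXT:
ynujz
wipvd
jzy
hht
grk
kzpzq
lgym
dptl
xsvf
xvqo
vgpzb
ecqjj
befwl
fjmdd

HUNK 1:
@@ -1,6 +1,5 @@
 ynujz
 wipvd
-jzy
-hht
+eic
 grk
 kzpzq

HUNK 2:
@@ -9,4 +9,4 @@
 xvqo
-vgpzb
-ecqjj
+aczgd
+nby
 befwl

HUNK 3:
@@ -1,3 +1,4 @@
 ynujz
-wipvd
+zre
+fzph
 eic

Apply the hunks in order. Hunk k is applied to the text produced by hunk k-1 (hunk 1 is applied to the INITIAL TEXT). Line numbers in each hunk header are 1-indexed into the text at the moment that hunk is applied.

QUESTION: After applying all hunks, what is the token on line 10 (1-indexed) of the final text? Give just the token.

Hunk 1: at line 1 remove [jzy,hht] add [eic] -> 13 lines: ynujz wipvd eic grk kzpzq lgym dptl xsvf xvqo vgpzb ecqjj befwl fjmdd
Hunk 2: at line 9 remove [vgpzb,ecqjj] add [aczgd,nby] -> 13 lines: ynujz wipvd eic grk kzpzq lgym dptl xsvf xvqo aczgd nby befwl fjmdd
Hunk 3: at line 1 remove [wipvd] add [zre,fzph] -> 14 lines: ynujz zre fzph eic grk kzpzq lgym dptl xsvf xvqo aczgd nby befwl fjmdd
Final line 10: xvqo

Answer: xvqo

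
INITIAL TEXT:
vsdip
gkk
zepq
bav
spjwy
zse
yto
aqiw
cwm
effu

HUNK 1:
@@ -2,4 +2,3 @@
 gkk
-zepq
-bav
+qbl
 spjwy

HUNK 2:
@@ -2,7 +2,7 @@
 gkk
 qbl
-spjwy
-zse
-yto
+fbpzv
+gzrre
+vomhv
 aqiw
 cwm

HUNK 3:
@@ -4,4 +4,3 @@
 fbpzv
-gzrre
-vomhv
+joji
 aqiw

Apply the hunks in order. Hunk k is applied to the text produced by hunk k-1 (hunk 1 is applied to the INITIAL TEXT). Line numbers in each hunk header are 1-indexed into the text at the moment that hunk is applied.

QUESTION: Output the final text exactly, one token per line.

Hunk 1: at line 2 remove [zepq,bav] add [qbl] -> 9 lines: vsdip gkk qbl spjwy zse yto aqiw cwm effu
Hunk 2: at line 2 remove [spjwy,zse,yto] add [fbpzv,gzrre,vomhv] -> 9 lines: vsdip gkk qbl fbpzv gzrre vomhv aqiw cwm effu
Hunk 3: at line 4 remove [gzrre,vomhv] add [joji] -> 8 lines: vsdip gkk qbl fbpzv joji aqiw cwm effu

Answer: vsdip
gkk
qbl
fbpzv
joji
aqiw
cwm
effu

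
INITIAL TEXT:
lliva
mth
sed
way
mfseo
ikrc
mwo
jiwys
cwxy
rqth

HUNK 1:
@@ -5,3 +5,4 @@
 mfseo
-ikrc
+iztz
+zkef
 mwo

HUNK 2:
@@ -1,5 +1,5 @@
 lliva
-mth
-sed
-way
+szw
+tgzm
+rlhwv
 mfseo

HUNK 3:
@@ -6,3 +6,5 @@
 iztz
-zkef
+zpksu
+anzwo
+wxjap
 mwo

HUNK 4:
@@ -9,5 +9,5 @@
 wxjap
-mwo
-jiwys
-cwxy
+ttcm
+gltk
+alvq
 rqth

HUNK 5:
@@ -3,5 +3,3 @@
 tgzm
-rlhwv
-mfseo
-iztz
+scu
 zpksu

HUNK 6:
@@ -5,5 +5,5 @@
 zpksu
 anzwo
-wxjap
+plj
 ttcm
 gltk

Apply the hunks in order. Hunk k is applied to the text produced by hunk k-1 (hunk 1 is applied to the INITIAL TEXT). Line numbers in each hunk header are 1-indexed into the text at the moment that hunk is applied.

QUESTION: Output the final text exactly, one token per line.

Hunk 1: at line 5 remove [ikrc] add [iztz,zkef] -> 11 lines: lliva mth sed way mfseo iztz zkef mwo jiwys cwxy rqth
Hunk 2: at line 1 remove [mth,sed,way] add [szw,tgzm,rlhwv] -> 11 lines: lliva szw tgzm rlhwv mfseo iztz zkef mwo jiwys cwxy rqth
Hunk 3: at line 6 remove [zkef] add [zpksu,anzwo,wxjap] -> 13 lines: lliva szw tgzm rlhwv mfseo iztz zpksu anzwo wxjap mwo jiwys cwxy rqth
Hunk 4: at line 9 remove [mwo,jiwys,cwxy] add [ttcm,gltk,alvq] -> 13 lines: lliva szw tgzm rlhwv mfseo iztz zpksu anzwo wxjap ttcm gltk alvq rqth
Hunk 5: at line 3 remove [rlhwv,mfseo,iztz] add [scu] -> 11 lines: lliva szw tgzm scu zpksu anzwo wxjap ttcm gltk alvq rqth
Hunk 6: at line 5 remove [wxjap] add [plj] -> 11 lines: lliva szw tgzm scu zpksu anzwo plj ttcm gltk alvq rqth

Answer: lliva
szw
tgzm
scu
zpksu
anzwo
plj
ttcm
gltk
alvq
rqth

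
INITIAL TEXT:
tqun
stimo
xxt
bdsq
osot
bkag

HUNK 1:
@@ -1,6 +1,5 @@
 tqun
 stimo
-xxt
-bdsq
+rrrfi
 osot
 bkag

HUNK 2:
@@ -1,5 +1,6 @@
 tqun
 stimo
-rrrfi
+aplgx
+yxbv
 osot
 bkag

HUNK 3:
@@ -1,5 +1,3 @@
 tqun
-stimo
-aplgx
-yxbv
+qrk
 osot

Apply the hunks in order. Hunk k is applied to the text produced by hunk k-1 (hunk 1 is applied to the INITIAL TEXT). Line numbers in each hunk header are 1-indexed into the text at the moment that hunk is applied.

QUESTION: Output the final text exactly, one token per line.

Answer: tqun
qrk
osot
bkag

Derivation:
Hunk 1: at line 1 remove [xxt,bdsq] add [rrrfi] -> 5 lines: tqun stimo rrrfi osot bkag
Hunk 2: at line 1 remove [rrrfi] add [aplgx,yxbv] -> 6 lines: tqun stimo aplgx yxbv osot bkag
Hunk 3: at line 1 remove [stimo,aplgx,yxbv] add [qrk] -> 4 lines: tqun qrk osot bkag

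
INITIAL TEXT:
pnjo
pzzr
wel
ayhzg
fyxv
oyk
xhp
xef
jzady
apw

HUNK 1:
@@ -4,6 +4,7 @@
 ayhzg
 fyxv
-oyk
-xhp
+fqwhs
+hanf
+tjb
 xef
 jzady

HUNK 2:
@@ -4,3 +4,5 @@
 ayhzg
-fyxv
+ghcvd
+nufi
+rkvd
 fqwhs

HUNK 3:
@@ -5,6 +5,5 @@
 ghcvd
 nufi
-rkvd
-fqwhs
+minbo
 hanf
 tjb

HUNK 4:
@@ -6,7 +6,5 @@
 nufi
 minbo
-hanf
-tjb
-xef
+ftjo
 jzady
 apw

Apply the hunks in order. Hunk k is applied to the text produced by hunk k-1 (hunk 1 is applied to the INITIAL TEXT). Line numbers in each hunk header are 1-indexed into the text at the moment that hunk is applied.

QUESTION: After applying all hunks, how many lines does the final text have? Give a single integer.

Answer: 10

Derivation:
Hunk 1: at line 4 remove [oyk,xhp] add [fqwhs,hanf,tjb] -> 11 lines: pnjo pzzr wel ayhzg fyxv fqwhs hanf tjb xef jzady apw
Hunk 2: at line 4 remove [fyxv] add [ghcvd,nufi,rkvd] -> 13 lines: pnjo pzzr wel ayhzg ghcvd nufi rkvd fqwhs hanf tjb xef jzady apw
Hunk 3: at line 5 remove [rkvd,fqwhs] add [minbo] -> 12 lines: pnjo pzzr wel ayhzg ghcvd nufi minbo hanf tjb xef jzady apw
Hunk 4: at line 6 remove [hanf,tjb,xef] add [ftjo] -> 10 lines: pnjo pzzr wel ayhzg ghcvd nufi minbo ftjo jzady apw
Final line count: 10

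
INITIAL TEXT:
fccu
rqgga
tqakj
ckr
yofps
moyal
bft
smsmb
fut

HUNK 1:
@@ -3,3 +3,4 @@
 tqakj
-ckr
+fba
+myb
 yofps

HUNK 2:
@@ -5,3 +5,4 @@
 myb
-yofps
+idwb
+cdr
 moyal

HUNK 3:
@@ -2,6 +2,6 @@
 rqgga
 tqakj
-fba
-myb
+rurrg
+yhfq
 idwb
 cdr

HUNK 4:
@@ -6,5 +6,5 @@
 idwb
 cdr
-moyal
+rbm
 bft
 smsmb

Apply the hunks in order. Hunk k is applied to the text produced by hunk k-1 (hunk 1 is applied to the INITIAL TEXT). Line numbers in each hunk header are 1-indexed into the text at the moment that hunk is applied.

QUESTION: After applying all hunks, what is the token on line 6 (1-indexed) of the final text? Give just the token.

Answer: idwb

Derivation:
Hunk 1: at line 3 remove [ckr] add [fba,myb] -> 10 lines: fccu rqgga tqakj fba myb yofps moyal bft smsmb fut
Hunk 2: at line 5 remove [yofps] add [idwb,cdr] -> 11 lines: fccu rqgga tqakj fba myb idwb cdr moyal bft smsmb fut
Hunk 3: at line 2 remove [fba,myb] add [rurrg,yhfq] -> 11 lines: fccu rqgga tqakj rurrg yhfq idwb cdr moyal bft smsmb fut
Hunk 4: at line 6 remove [moyal] add [rbm] -> 11 lines: fccu rqgga tqakj rurrg yhfq idwb cdr rbm bft smsmb fut
Final line 6: idwb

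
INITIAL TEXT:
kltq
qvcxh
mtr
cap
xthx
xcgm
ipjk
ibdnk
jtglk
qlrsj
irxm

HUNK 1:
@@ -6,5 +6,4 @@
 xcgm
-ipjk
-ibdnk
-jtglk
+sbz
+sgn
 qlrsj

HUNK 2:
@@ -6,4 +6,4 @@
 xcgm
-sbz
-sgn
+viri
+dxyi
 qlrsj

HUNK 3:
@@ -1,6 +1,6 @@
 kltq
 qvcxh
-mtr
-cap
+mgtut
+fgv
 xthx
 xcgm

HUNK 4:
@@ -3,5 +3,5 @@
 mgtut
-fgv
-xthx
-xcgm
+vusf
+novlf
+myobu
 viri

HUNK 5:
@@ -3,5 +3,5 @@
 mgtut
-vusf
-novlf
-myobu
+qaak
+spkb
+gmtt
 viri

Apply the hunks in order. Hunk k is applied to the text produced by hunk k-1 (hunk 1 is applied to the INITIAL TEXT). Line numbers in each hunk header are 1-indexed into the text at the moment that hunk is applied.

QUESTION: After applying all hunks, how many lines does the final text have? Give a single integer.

Answer: 10

Derivation:
Hunk 1: at line 6 remove [ipjk,ibdnk,jtglk] add [sbz,sgn] -> 10 lines: kltq qvcxh mtr cap xthx xcgm sbz sgn qlrsj irxm
Hunk 2: at line 6 remove [sbz,sgn] add [viri,dxyi] -> 10 lines: kltq qvcxh mtr cap xthx xcgm viri dxyi qlrsj irxm
Hunk 3: at line 1 remove [mtr,cap] add [mgtut,fgv] -> 10 lines: kltq qvcxh mgtut fgv xthx xcgm viri dxyi qlrsj irxm
Hunk 4: at line 3 remove [fgv,xthx,xcgm] add [vusf,novlf,myobu] -> 10 lines: kltq qvcxh mgtut vusf novlf myobu viri dxyi qlrsj irxm
Hunk 5: at line 3 remove [vusf,novlf,myobu] add [qaak,spkb,gmtt] -> 10 lines: kltq qvcxh mgtut qaak spkb gmtt viri dxyi qlrsj irxm
Final line count: 10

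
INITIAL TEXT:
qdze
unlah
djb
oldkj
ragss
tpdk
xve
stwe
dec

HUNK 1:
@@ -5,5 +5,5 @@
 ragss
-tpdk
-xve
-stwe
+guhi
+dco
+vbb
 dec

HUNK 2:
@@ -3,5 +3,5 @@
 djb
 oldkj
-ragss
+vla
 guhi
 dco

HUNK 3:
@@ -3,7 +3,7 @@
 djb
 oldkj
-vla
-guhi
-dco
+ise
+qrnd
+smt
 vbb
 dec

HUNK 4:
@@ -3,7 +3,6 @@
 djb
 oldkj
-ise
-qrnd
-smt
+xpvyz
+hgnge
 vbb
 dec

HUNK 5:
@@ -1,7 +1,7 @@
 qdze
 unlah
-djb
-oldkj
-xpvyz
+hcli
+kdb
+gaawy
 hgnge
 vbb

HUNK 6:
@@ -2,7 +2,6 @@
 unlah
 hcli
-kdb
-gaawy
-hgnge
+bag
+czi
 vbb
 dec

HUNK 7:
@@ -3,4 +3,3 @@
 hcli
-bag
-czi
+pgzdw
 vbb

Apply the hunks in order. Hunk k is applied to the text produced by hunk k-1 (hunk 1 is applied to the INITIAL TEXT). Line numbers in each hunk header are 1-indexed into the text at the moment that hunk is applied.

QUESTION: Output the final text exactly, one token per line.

Hunk 1: at line 5 remove [tpdk,xve,stwe] add [guhi,dco,vbb] -> 9 lines: qdze unlah djb oldkj ragss guhi dco vbb dec
Hunk 2: at line 3 remove [ragss] add [vla] -> 9 lines: qdze unlah djb oldkj vla guhi dco vbb dec
Hunk 3: at line 3 remove [vla,guhi,dco] add [ise,qrnd,smt] -> 9 lines: qdze unlah djb oldkj ise qrnd smt vbb dec
Hunk 4: at line 3 remove [ise,qrnd,smt] add [xpvyz,hgnge] -> 8 lines: qdze unlah djb oldkj xpvyz hgnge vbb dec
Hunk 5: at line 1 remove [djb,oldkj,xpvyz] add [hcli,kdb,gaawy] -> 8 lines: qdze unlah hcli kdb gaawy hgnge vbb dec
Hunk 6: at line 2 remove [kdb,gaawy,hgnge] add [bag,czi] -> 7 lines: qdze unlah hcli bag czi vbb dec
Hunk 7: at line 3 remove [bag,czi] add [pgzdw] -> 6 lines: qdze unlah hcli pgzdw vbb dec

Answer: qdze
unlah
hcli
pgzdw
vbb
dec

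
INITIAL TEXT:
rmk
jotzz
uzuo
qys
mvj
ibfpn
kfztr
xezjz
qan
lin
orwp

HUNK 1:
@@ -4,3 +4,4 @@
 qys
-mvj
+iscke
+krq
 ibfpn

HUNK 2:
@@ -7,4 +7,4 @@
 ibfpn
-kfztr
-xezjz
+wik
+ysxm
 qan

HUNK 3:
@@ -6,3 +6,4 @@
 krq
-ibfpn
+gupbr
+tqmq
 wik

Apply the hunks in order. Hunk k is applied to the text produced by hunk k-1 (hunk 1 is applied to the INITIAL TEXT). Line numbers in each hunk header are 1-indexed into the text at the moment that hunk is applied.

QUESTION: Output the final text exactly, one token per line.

Hunk 1: at line 4 remove [mvj] add [iscke,krq] -> 12 lines: rmk jotzz uzuo qys iscke krq ibfpn kfztr xezjz qan lin orwp
Hunk 2: at line 7 remove [kfztr,xezjz] add [wik,ysxm] -> 12 lines: rmk jotzz uzuo qys iscke krq ibfpn wik ysxm qan lin orwp
Hunk 3: at line 6 remove [ibfpn] add [gupbr,tqmq] -> 13 lines: rmk jotzz uzuo qys iscke krq gupbr tqmq wik ysxm qan lin orwp

Answer: rmk
jotzz
uzuo
qys
iscke
krq
gupbr
tqmq
wik
ysxm
qan
lin
orwp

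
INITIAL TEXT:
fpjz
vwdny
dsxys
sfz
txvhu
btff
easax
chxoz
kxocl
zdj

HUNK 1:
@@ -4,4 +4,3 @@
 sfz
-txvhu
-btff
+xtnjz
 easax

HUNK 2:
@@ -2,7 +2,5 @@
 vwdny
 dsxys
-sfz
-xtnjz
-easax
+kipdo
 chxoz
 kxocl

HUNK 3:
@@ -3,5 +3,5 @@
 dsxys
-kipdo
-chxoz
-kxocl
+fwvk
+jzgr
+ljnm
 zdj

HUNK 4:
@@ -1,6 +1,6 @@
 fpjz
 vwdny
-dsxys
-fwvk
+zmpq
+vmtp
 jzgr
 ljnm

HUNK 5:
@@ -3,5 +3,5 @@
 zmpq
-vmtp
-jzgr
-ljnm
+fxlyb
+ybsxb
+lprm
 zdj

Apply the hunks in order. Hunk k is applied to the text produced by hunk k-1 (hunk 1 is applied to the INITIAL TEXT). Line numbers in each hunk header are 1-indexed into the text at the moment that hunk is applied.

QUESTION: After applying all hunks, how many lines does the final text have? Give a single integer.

Hunk 1: at line 4 remove [txvhu,btff] add [xtnjz] -> 9 lines: fpjz vwdny dsxys sfz xtnjz easax chxoz kxocl zdj
Hunk 2: at line 2 remove [sfz,xtnjz,easax] add [kipdo] -> 7 lines: fpjz vwdny dsxys kipdo chxoz kxocl zdj
Hunk 3: at line 3 remove [kipdo,chxoz,kxocl] add [fwvk,jzgr,ljnm] -> 7 lines: fpjz vwdny dsxys fwvk jzgr ljnm zdj
Hunk 4: at line 1 remove [dsxys,fwvk] add [zmpq,vmtp] -> 7 lines: fpjz vwdny zmpq vmtp jzgr ljnm zdj
Hunk 5: at line 3 remove [vmtp,jzgr,ljnm] add [fxlyb,ybsxb,lprm] -> 7 lines: fpjz vwdny zmpq fxlyb ybsxb lprm zdj
Final line count: 7

Answer: 7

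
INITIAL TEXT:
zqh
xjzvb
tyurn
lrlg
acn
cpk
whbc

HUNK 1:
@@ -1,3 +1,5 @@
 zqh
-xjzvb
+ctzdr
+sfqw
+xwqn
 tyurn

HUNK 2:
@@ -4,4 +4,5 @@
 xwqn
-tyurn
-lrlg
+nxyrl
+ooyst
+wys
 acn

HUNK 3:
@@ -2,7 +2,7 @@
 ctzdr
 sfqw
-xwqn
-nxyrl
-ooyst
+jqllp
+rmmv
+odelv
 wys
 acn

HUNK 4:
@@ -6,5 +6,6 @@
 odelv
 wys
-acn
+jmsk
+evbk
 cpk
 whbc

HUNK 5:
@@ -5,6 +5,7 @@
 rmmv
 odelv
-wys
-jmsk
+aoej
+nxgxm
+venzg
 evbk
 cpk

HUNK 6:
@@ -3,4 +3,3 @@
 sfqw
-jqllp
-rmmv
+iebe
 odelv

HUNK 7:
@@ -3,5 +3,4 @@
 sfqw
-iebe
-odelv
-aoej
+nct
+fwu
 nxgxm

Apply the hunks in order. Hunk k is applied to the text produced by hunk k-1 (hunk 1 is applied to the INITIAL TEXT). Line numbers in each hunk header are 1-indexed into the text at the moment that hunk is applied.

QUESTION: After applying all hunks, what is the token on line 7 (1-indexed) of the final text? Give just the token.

Answer: venzg

Derivation:
Hunk 1: at line 1 remove [xjzvb] add [ctzdr,sfqw,xwqn] -> 9 lines: zqh ctzdr sfqw xwqn tyurn lrlg acn cpk whbc
Hunk 2: at line 4 remove [tyurn,lrlg] add [nxyrl,ooyst,wys] -> 10 lines: zqh ctzdr sfqw xwqn nxyrl ooyst wys acn cpk whbc
Hunk 3: at line 2 remove [xwqn,nxyrl,ooyst] add [jqllp,rmmv,odelv] -> 10 lines: zqh ctzdr sfqw jqllp rmmv odelv wys acn cpk whbc
Hunk 4: at line 6 remove [acn] add [jmsk,evbk] -> 11 lines: zqh ctzdr sfqw jqllp rmmv odelv wys jmsk evbk cpk whbc
Hunk 5: at line 5 remove [wys,jmsk] add [aoej,nxgxm,venzg] -> 12 lines: zqh ctzdr sfqw jqllp rmmv odelv aoej nxgxm venzg evbk cpk whbc
Hunk 6: at line 3 remove [jqllp,rmmv] add [iebe] -> 11 lines: zqh ctzdr sfqw iebe odelv aoej nxgxm venzg evbk cpk whbc
Hunk 7: at line 3 remove [iebe,odelv,aoej] add [nct,fwu] -> 10 lines: zqh ctzdr sfqw nct fwu nxgxm venzg evbk cpk whbc
Final line 7: venzg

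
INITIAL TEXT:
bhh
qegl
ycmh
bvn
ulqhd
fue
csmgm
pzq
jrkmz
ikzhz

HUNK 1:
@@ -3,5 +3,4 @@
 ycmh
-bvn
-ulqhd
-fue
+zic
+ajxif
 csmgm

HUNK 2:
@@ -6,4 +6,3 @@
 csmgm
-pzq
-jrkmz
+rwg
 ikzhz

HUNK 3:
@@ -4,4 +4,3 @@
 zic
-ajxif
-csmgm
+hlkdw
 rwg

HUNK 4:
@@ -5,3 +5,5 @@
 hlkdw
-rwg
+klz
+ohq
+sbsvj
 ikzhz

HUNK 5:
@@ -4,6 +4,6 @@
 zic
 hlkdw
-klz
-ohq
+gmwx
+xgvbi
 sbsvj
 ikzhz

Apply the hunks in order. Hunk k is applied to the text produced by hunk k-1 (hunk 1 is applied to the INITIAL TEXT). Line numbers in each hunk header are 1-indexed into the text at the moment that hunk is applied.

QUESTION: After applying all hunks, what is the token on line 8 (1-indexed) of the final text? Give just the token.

Answer: sbsvj

Derivation:
Hunk 1: at line 3 remove [bvn,ulqhd,fue] add [zic,ajxif] -> 9 lines: bhh qegl ycmh zic ajxif csmgm pzq jrkmz ikzhz
Hunk 2: at line 6 remove [pzq,jrkmz] add [rwg] -> 8 lines: bhh qegl ycmh zic ajxif csmgm rwg ikzhz
Hunk 3: at line 4 remove [ajxif,csmgm] add [hlkdw] -> 7 lines: bhh qegl ycmh zic hlkdw rwg ikzhz
Hunk 4: at line 5 remove [rwg] add [klz,ohq,sbsvj] -> 9 lines: bhh qegl ycmh zic hlkdw klz ohq sbsvj ikzhz
Hunk 5: at line 4 remove [klz,ohq] add [gmwx,xgvbi] -> 9 lines: bhh qegl ycmh zic hlkdw gmwx xgvbi sbsvj ikzhz
Final line 8: sbsvj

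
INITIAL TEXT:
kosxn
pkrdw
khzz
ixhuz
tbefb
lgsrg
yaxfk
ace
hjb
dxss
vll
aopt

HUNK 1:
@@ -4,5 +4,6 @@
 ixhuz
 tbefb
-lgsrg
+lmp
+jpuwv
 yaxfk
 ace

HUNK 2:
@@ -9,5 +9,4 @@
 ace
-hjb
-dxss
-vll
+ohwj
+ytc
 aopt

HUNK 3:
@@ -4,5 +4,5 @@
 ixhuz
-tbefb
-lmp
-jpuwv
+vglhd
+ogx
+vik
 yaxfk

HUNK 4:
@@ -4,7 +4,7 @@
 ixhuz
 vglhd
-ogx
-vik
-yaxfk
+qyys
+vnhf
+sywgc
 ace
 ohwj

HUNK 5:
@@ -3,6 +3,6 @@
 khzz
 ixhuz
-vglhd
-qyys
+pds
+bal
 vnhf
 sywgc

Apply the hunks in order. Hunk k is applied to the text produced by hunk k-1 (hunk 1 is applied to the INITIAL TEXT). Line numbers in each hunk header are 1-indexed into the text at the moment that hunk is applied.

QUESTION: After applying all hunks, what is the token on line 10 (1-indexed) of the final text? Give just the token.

Hunk 1: at line 4 remove [lgsrg] add [lmp,jpuwv] -> 13 lines: kosxn pkrdw khzz ixhuz tbefb lmp jpuwv yaxfk ace hjb dxss vll aopt
Hunk 2: at line 9 remove [hjb,dxss,vll] add [ohwj,ytc] -> 12 lines: kosxn pkrdw khzz ixhuz tbefb lmp jpuwv yaxfk ace ohwj ytc aopt
Hunk 3: at line 4 remove [tbefb,lmp,jpuwv] add [vglhd,ogx,vik] -> 12 lines: kosxn pkrdw khzz ixhuz vglhd ogx vik yaxfk ace ohwj ytc aopt
Hunk 4: at line 4 remove [ogx,vik,yaxfk] add [qyys,vnhf,sywgc] -> 12 lines: kosxn pkrdw khzz ixhuz vglhd qyys vnhf sywgc ace ohwj ytc aopt
Hunk 5: at line 3 remove [vglhd,qyys] add [pds,bal] -> 12 lines: kosxn pkrdw khzz ixhuz pds bal vnhf sywgc ace ohwj ytc aopt
Final line 10: ohwj

Answer: ohwj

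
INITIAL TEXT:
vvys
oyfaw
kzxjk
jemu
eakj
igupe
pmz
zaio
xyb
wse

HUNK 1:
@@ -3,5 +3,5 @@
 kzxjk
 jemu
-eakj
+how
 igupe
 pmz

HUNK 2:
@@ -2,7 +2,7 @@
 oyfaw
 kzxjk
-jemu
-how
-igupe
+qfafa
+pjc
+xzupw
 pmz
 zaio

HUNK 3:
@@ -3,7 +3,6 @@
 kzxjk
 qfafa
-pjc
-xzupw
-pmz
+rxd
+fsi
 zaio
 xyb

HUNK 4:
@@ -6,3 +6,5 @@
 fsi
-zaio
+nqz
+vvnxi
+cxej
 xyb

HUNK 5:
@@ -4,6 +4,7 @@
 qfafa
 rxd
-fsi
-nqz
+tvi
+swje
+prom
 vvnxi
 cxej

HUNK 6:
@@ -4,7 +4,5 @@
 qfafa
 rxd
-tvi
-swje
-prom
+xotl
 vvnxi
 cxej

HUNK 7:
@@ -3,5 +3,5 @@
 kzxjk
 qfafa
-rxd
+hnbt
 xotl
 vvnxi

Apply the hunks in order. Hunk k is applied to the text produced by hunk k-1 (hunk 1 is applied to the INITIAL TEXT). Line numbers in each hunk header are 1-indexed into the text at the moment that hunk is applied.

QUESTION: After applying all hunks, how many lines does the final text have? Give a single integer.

Answer: 10

Derivation:
Hunk 1: at line 3 remove [eakj] add [how] -> 10 lines: vvys oyfaw kzxjk jemu how igupe pmz zaio xyb wse
Hunk 2: at line 2 remove [jemu,how,igupe] add [qfafa,pjc,xzupw] -> 10 lines: vvys oyfaw kzxjk qfafa pjc xzupw pmz zaio xyb wse
Hunk 3: at line 3 remove [pjc,xzupw,pmz] add [rxd,fsi] -> 9 lines: vvys oyfaw kzxjk qfafa rxd fsi zaio xyb wse
Hunk 4: at line 6 remove [zaio] add [nqz,vvnxi,cxej] -> 11 lines: vvys oyfaw kzxjk qfafa rxd fsi nqz vvnxi cxej xyb wse
Hunk 5: at line 4 remove [fsi,nqz] add [tvi,swje,prom] -> 12 lines: vvys oyfaw kzxjk qfafa rxd tvi swje prom vvnxi cxej xyb wse
Hunk 6: at line 4 remove [tvi,swje,prom] add [xotl] -> 10 lines: vvys oyfaw kzxjk qfafa rxd xotl vvnxi cxej xyb wse
Hunk 7: at line 3 remove [rxd] add [hnbt] -> 10 lines: vvys oyfaw kzxjk qfafa hnbt xotl vvnxi cxej xyb wse
Final line count: 10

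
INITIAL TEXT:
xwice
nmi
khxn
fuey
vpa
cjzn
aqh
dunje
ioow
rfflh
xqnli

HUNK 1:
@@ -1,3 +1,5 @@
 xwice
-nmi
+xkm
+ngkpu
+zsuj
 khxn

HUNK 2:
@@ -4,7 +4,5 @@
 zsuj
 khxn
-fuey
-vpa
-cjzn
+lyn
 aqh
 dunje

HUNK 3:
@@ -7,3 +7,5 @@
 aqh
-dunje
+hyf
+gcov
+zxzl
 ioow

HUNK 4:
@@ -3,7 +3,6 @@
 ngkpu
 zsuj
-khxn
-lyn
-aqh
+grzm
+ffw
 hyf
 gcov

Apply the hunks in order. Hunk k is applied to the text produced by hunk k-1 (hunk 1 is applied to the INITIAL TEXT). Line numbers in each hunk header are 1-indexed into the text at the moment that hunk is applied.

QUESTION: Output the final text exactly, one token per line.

Hunk 1: at line 1 remove [nmi] add [xkm,ngkpu,zsuj] -> 13 lines: xwice xkm ngkpu zsuj khxn fuey vpa cjzn aqh dunje ioow rfflh xqnli
Hunk 2: at line 4 remove [fuey,vpa,cjzn] add [lyn] -> 11 lines: xwice xkm ngkpu zsuj khxn lyn aqh dunje ioow rfflh xqnli
Hunk 3: at line 7 remove [dunje] add [hyf,gcov,zxzl] -> 13 lines: xwice xkm ngkpu zsuj khxn lyn aqh hyf gcov zxzl ioow rfflh xqnli
Hunk 4: at line 3 remove [khxn,lyn,aqh] add [grzm,ffw] -> 12 lines: xwice xkm ngkpu zsuj grzm ffw hyf gcov zxzl ioow rfflh xqnli

Answer: xwice
xkm
ngkpu
zsuj
grzm
ffw
hyf
gcov
zxzl
ioow
rfflh
xqnli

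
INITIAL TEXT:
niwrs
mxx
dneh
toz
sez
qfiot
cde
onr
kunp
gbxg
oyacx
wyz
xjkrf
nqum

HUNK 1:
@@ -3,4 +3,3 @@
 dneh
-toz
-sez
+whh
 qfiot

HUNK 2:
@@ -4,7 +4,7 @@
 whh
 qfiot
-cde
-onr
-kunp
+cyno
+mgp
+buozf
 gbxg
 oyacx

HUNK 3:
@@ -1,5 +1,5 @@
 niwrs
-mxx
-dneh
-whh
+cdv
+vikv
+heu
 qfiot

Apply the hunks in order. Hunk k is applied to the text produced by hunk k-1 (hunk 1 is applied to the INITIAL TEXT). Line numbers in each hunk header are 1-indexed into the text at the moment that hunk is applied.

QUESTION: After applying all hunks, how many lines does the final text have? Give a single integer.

Answer: 13

Derivation:
Hunk 1: at line 3 remove [toz,sez] add [whh] -> 13 lines: niwrs mxx dneh whh qfiot cde onr kunp gbxg oyacx wyz xjkrf nqum
Hunk 2: at line 4 remove [cde,onr,kunp] add [cyno,mgp,buozf] -> 13 lines: niwrs mxx dneh whh qfiot cyno mgp buozf gbxg oyacx wyz xjkrf nqum
Hunk 3: at line 1 remove [mxx,dneh,whh] add [cdv,vikv,heu] -> 13 lines: niwrs cdv vikv heu qfiot cyno mgp buozf gbxg oyacx wyz xjkrf nqum
Final line count: 13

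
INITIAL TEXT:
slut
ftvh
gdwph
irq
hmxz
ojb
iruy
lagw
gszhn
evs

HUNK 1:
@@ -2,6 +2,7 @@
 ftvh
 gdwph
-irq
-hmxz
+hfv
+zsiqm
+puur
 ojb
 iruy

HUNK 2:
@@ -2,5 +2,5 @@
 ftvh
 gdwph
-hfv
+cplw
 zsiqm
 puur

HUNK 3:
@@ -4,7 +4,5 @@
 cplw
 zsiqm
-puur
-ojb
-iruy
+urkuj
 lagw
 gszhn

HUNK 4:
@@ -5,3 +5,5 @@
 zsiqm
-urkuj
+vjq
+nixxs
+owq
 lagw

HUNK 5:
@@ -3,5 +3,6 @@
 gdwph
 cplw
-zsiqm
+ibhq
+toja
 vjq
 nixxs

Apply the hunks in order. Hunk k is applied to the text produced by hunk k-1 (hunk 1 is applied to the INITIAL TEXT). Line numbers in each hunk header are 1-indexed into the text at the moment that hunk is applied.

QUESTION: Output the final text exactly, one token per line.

Answer: slut
ftvh
gdwph
cplw
ibhq
toja
vjq
nixxs
owq
lagw
gszhn
evs

Derivation:
Hunk 1: at line 2 remove [irq,hmxz] add [hfv,zsiqm,puur] -> 11 lines: slut ftvh gdwph hfv zsiqm puur ojb iruy lagw gszhn evs
Hunk 2: at line 2 remove [hfv] add [cplw] -> 11 lines: slut ftvh gdwph cplw zsiqm puur ojb iruy lagw gszhn evs
Hunk 3: at line 4 remove [puur,ojb,iruy] add [urkuj] -> 9 lines: slut ftvh gdwph cplw zsiqm urkuj lagw gszhn evs
Hunk 4: at line 5 remove [urkuj] add [vjq,nixxs,owq] -> 11 lines: slut ftvh gdwph cplw zsiqm vjq nixxs owq lagw gszhn evs
Hunk 5: at line 3 remove [zsiqm] add [ibhq,toja] -> 12 lines: slut ftvh gdwph cplw ibhq toja vjq nixxs owq lagw gszhn evs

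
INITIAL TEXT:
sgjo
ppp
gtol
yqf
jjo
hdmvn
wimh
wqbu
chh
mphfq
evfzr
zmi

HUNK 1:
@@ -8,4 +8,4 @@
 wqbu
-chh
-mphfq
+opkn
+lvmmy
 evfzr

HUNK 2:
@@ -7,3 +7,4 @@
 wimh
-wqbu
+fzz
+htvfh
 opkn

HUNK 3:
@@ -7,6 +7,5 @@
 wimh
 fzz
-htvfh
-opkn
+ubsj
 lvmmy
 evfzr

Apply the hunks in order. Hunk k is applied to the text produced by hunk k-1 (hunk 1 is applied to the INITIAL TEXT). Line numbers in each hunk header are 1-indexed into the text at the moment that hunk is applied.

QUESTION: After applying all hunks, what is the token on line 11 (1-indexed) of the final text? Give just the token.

Answer: evfzr

Derivation:
Hunk 1: at line 8 remove [chh,mphfq] add [opkn,lvmmy] -> 12 lines: sgjo ppp gtol yqf jjo hdmvn wimh wqbu opkn lvmmy evfzr zmi
Hunk 2: at line 7 remove [wqbu] add [fzz,htvfh] -> 13 lines: sgjo ppp gtol yqf jjo hdmvn wimh fzz htvfh opkn lvmmy evfzr zmi
Hunk 3: at line 7 remove [htvfh,opkn] add [ubsj] -> 12 lines: sgjo ppp gtol yqf jjo hdmvn wimh fzz ubsj lvmmy evfzr zmi
Final line 11: evfzr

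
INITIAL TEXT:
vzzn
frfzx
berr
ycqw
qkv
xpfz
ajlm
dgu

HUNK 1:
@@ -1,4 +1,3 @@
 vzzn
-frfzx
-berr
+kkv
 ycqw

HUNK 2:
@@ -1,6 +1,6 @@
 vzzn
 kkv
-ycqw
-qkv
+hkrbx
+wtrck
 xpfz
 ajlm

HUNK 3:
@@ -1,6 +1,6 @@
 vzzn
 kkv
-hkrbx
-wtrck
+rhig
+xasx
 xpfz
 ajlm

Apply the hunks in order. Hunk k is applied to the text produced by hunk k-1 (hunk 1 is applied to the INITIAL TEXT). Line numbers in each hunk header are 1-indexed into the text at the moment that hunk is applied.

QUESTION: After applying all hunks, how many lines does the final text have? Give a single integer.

Hunk 1: at line 1 remove [frfzx,berr] add [kkv] -> 7 lines: vzzn kkv ycqw qkv xpfz ajlm dgu
Hunk 2: at line 1 remove [ycqw,qkv] add [hkrbx,wtrck] -> 7 lines: vzzn kkv hkrbx wtrck xpfz ajlm dgu
Hunk 3: at line 1 remove [hkrbx,wtrck] add [rhig,xasx] -> 7 lines: vzzn kkv rhig xasx xpfz ajlm dgu
Final line count: 7

Answer: 7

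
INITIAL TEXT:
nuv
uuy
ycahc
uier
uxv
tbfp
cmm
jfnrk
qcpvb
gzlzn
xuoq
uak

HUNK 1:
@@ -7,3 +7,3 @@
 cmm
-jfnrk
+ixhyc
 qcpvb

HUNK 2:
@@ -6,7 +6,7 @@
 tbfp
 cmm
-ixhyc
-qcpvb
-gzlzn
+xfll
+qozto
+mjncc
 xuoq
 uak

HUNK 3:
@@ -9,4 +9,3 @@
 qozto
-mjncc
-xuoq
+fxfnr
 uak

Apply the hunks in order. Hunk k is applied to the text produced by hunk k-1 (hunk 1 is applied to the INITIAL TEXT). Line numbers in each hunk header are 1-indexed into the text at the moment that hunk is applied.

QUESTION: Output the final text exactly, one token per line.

Answer: nuv
uuy
ycahc
uier
uxv
tbfp
cmm
xfll
qozto
fxfnr
uak

Derivation:
Hunk 1: at line 7 remove [jfnrk] add [ixhyc] -> 12 lines: nuv uuy ycahc uier uxv tbfp cmm ixhyc qcpvb gzlzn xuoq uak
Hunk 2: at line 6 remove [ixhyc,qcpvb,gzlzn] add [xfll,qozto,mjncc] -> 12 lines: nuv uuy ycahc uier uxv tbfp cmm xfll qozto mjncc xuoq uak
Hunk 3: at line 9 remove [mjncc,xuoq] add [fxfnr] -> 11 lines: nuv uuy ycahc uier uxv tbfp cmm xfll qozto fxfnr uak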